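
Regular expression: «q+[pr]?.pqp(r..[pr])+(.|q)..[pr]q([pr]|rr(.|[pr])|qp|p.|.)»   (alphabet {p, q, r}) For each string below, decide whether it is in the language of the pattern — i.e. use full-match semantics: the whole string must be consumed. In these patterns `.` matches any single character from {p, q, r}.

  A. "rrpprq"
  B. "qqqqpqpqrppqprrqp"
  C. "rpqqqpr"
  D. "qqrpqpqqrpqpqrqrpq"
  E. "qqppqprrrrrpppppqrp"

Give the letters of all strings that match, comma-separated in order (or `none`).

A → no match — must start with "q"
B → no match
C → no match — must start with "q"
D → no match
E → no match

none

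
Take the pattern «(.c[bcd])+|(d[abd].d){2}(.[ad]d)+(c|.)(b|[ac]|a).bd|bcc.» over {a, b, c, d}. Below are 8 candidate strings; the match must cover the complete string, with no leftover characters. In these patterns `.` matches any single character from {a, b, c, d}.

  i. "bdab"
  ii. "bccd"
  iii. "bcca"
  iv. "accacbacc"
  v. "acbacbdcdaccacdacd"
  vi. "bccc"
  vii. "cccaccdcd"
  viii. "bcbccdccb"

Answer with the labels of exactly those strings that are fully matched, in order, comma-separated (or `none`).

ii, iii, iv, v, vi, vii, viii

i → no match
ii → match
iii → match
iv → match
v → match
vi → match
vii → match
viii → match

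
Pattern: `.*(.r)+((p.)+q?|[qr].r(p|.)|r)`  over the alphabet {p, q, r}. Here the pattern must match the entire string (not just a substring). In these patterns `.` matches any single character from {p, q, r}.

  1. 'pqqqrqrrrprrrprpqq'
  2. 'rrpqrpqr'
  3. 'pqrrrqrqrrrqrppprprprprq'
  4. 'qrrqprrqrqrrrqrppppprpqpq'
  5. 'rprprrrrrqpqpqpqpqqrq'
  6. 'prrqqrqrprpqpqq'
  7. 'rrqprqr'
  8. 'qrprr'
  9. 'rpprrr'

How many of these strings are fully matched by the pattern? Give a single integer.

1 → match
2. 'rrpqrpqr' → no match
3 → match
4 → match
5 → no match
6 → match
7. 'rrqprqr' → no match
8. 'qrprr' → match
9. 'rpprrr' → match
Total matched: 6

6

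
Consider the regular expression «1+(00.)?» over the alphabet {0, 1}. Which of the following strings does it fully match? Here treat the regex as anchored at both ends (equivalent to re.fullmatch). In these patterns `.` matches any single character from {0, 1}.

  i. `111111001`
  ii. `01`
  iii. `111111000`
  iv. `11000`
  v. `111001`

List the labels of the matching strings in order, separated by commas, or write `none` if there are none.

i, iii, iv, v

i. `111111001` → match
ii. `01` → no match — must start with `1`
iii. `111111000` → match
iv. `11000` → match
v. `111001` → match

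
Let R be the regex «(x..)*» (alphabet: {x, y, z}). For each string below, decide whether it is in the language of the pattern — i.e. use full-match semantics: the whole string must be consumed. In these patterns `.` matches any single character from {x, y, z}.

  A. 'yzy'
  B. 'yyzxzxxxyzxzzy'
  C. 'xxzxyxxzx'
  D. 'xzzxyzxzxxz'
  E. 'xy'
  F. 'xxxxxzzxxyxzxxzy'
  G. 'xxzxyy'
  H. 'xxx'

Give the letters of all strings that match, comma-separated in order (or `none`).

A → no match
B → no match
C → match
D → no match
E → no match
F → no match
G → match
H → match

C, G, H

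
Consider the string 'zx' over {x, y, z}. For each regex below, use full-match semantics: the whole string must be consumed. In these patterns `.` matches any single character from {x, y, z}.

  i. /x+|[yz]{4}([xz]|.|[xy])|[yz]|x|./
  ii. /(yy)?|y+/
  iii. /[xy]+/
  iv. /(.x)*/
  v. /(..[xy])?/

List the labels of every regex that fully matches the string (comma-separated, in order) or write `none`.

i → no match
ii → no match
iii → no match
iv → match
v → no match

iv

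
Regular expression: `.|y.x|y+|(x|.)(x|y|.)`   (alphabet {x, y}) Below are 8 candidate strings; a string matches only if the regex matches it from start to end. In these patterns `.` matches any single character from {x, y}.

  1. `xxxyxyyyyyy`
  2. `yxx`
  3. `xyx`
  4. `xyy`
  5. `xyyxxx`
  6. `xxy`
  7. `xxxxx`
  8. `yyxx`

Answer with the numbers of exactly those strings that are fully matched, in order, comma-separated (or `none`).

1 → no match
2 → match
3 → no match
4 → no match
5 → no match
6 → no match
7 → no match
8 → no match

2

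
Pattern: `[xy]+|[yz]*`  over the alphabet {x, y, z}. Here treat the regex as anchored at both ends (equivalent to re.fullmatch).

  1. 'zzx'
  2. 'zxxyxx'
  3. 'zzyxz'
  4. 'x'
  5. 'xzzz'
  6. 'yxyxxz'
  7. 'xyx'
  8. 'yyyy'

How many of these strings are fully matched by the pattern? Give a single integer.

3

1 → no match
2 → no match
3 → no match
4 → match
5 → no match
6 → no match
7 → match
8 → match
Total matched: 3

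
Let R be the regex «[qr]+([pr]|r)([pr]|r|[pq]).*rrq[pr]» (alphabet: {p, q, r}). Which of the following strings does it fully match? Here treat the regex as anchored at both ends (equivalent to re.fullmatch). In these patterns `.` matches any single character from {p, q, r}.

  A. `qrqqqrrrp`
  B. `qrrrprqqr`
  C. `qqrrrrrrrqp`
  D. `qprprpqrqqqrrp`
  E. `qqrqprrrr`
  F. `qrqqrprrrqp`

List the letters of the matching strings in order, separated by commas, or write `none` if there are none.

C, F

A → no match
B → no match
C → match
D → no match
E → no match
F → match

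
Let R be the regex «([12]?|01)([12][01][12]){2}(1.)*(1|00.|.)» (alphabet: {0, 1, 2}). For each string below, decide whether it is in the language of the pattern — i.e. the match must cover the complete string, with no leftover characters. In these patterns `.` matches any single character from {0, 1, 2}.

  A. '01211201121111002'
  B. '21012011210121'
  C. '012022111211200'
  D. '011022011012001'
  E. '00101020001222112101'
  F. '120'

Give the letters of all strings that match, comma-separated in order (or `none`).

A, B, D

A → match
B → match
C → no match
D → match
E → no match
F. '120' → no match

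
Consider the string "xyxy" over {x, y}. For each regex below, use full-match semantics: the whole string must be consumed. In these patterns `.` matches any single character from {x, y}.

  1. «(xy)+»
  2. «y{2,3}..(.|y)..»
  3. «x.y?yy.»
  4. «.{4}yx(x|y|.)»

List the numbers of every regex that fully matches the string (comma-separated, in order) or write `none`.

1

1 → match
2 → no match — must start with "y"
3 → no match
4 → no match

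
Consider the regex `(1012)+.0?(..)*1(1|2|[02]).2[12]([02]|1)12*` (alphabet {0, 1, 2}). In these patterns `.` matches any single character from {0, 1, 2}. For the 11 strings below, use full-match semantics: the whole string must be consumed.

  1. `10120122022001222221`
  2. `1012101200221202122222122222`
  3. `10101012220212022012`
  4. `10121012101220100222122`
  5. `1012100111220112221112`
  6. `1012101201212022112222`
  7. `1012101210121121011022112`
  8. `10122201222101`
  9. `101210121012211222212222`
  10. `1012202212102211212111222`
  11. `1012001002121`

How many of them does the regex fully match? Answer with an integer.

10

1 → match
2 → match
3 → no match — must start with `1012`
4 → match
5 → match
6 → match
7 → match
8 → match
9 → match
10 → match
11 → match
Total matched: 10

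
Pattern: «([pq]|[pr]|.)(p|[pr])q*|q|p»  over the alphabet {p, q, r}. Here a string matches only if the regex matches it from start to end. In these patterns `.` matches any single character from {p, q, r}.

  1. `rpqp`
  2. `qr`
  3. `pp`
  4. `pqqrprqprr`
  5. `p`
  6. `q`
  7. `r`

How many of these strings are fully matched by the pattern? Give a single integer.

4

1 → no match
2 → match
3 → match
4 → no match
5 → match
6 → match
7 → no match
Total matched: 4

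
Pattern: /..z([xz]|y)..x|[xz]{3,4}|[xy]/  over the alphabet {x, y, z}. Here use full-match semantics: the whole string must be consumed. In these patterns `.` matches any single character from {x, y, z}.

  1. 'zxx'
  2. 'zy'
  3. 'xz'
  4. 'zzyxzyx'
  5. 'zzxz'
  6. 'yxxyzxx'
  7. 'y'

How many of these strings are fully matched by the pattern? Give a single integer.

1 → match
2 → no match
3 → no match
4 → no match
5 → match
6 → no match
7 → match
Total matched: 3

3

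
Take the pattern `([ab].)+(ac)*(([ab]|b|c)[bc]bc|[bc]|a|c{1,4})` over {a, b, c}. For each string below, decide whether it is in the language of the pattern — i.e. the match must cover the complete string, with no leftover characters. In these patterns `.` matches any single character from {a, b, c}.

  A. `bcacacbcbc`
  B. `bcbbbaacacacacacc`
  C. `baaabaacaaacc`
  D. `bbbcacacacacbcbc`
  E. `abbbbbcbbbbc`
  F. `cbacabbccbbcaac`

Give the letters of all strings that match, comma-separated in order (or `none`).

A → match
B → match
C → match
D → match
E → no match
F → no match

A, B, C, D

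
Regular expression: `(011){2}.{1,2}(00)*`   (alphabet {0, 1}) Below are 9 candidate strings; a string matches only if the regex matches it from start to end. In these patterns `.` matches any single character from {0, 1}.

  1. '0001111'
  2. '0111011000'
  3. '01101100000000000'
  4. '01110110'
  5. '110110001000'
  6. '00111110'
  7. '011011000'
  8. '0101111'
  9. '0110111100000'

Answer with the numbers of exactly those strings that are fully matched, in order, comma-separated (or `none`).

1 → no match — must start with '011'
2 → no match
3 → match
4 → no match
5 → no match — must start with '011'
6 → no match — must start with '011'
7 → match
8 → no match — must start with '011'
9 → no match

3, 7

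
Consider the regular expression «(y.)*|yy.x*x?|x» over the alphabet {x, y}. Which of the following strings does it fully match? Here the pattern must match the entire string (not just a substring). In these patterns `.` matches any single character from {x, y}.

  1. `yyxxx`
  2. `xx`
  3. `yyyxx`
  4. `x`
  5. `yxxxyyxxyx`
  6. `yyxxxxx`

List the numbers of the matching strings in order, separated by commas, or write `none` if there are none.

1 → match
2 → no match
3 → match
4 → match
5 → no match
6 → match

1, 3, 4, 6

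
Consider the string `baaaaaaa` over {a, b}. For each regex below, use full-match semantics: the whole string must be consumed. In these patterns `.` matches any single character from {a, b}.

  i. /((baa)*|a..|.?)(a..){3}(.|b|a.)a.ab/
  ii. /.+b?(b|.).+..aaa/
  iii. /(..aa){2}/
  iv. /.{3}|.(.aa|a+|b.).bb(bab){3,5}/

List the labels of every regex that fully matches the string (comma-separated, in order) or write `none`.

i → no match — must end with `ab`
ii → match
iii → match
iv → no match

ii, iii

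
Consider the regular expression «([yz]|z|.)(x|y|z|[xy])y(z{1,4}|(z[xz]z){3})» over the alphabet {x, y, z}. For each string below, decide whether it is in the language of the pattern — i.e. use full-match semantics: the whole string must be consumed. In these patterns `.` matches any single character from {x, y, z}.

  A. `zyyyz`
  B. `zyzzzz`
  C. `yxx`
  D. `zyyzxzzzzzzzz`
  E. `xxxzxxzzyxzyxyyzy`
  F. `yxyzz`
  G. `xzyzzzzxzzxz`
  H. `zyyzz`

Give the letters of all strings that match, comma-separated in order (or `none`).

A. `zyyyz` → no match
B. `zyzzzz` → no match
C. `yxx` → no match — must end with `z`
D → no match
E → no match — must end with `z`
F. `yxyzz` → match
G. `xzyzzzzxzzxz` → match
H. `zyyzz` → match

F, G, H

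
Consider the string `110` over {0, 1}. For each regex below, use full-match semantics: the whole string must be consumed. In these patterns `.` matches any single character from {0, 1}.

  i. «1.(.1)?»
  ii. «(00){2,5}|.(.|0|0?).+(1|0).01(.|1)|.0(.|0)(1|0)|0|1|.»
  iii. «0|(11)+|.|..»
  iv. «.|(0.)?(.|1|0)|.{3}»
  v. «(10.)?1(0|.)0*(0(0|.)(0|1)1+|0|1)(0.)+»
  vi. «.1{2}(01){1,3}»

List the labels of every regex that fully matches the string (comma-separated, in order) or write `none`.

iv

i → no match
ii → no match
iii → no match
iv → match
v → no match
vi → no match — must end with `01`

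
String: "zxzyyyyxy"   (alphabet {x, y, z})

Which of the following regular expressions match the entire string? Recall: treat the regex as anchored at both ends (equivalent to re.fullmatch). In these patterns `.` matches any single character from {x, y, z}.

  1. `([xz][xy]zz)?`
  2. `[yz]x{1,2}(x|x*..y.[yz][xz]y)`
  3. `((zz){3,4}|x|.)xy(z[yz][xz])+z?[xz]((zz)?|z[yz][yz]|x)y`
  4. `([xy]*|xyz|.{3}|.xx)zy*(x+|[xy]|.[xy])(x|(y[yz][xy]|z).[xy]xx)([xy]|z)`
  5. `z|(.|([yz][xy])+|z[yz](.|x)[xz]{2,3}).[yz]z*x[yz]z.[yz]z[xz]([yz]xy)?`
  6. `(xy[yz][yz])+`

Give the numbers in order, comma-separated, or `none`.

1 → no match
2 → match
3 → no match
4 → no match
5 → no match
6 → no match — must start with "xy"

2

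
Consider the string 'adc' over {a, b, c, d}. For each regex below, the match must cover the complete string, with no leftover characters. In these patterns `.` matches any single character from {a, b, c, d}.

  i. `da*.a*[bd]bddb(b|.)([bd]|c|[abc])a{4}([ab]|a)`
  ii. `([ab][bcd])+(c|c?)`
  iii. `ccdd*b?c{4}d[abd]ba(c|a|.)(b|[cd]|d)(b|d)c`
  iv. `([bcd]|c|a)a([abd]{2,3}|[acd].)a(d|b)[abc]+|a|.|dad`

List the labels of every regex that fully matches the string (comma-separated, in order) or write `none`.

ii

i → no match — must start with 'd'
ii → match
iii → no match — must start with 'ccd'
iv → no match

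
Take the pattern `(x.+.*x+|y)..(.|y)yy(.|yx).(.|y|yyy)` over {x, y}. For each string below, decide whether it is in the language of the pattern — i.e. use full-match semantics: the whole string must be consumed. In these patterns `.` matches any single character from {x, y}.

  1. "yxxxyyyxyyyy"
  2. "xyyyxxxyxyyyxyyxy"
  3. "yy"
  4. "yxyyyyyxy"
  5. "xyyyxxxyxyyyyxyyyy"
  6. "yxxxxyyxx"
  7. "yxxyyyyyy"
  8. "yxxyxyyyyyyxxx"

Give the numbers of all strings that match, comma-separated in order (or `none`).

1. "yxxxyyyxyyyy" → match
2 → no match
3. "yy" → no match
4. "yxyyyyyxy" → match
5 → match
6. "yxxxxyyxx" → no match
7. "yxxyyyyyy" → match
8 → no match

1, 4, 5, 7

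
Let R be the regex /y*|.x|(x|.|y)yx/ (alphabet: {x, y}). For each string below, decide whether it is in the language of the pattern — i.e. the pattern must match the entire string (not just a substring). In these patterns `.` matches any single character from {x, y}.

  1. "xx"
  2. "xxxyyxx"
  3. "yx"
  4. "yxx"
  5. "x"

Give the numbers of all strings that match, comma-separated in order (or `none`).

1, 3

1 → match
2 → no match
3 → match
4 → no match
5 → no match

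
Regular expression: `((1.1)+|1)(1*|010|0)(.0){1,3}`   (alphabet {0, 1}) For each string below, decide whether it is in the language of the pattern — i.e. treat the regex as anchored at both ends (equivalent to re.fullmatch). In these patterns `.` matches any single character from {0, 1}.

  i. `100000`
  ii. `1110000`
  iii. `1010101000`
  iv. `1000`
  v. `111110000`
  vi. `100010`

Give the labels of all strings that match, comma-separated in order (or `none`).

i, ii, iii, iv, v, vi

i → match
ii → match
iii → match
iv → match
v → match
vi → match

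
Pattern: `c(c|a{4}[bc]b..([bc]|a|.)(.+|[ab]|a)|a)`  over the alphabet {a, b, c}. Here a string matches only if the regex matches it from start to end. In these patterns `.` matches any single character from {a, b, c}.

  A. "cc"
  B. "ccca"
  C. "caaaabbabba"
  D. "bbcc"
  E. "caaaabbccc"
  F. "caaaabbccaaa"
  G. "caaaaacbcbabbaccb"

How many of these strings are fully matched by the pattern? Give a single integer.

A → match
B → no match
C → match
D → no match — must start with "c"
E → no match
F → match
G → no match
Total matched: 3

3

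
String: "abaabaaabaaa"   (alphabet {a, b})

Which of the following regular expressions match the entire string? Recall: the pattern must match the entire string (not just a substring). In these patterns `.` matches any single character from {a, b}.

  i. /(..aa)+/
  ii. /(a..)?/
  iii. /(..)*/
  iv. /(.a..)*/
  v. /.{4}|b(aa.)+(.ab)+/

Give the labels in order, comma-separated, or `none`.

i → match
ii → no match
iii → match
iv → no match
v → no match

i, iii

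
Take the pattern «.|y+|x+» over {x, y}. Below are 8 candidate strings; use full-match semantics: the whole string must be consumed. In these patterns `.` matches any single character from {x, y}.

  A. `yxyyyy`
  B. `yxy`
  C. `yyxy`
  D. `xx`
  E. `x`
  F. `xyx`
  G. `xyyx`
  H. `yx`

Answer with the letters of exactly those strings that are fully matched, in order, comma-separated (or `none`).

A → no match
B → no match
C → no match
D → match
E → match
F → no match
G → no match
H → no match

D, E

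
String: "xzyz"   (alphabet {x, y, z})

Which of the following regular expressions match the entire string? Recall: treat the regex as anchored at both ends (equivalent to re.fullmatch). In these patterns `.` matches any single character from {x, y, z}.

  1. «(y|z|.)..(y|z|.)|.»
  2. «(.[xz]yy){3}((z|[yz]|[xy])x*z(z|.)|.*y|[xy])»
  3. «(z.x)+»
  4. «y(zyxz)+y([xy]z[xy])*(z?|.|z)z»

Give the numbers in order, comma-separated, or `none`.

1 → match
2 → no match
3 → no match — must start with "z"
4 → no match — must start with "yzyxz"

1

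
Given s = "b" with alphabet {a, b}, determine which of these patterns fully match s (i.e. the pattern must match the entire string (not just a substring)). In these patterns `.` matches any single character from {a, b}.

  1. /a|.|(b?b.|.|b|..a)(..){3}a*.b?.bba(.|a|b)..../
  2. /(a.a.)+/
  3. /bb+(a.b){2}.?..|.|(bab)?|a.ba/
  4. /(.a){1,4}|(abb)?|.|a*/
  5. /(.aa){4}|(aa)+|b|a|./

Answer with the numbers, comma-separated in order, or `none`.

1 → match
2 → no match — must start with "a"
3 → match
4 → match
5 → match

1, 3, 4, 5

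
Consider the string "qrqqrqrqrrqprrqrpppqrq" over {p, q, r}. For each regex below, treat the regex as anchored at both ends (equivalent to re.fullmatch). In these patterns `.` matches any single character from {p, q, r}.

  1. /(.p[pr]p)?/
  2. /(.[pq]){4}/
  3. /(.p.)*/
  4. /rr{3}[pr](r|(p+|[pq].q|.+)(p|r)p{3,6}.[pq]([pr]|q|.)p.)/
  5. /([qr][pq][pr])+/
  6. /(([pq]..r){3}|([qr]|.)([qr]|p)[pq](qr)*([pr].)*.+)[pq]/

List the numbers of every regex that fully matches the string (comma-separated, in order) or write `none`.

1 → no match
2 → no match
3 → no match
4 → no match — must start with "rr"
5 → no match
6 → match

6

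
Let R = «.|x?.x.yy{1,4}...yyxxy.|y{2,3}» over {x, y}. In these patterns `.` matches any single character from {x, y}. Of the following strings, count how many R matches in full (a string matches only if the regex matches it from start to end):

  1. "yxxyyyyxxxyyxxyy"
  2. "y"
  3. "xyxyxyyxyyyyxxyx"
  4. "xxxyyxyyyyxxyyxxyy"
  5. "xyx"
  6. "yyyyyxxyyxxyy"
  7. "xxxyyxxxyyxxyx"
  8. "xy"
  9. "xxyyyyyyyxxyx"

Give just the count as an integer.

1 → match
2 → match
3 → no match
4 → no match
5 → no match
6 → no match
7 → match
8 → no match
9 → no match
Total matched: 3

3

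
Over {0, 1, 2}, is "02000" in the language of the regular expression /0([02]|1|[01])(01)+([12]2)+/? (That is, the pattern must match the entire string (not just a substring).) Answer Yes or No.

Every match must end with "2", but "02000" does not.

No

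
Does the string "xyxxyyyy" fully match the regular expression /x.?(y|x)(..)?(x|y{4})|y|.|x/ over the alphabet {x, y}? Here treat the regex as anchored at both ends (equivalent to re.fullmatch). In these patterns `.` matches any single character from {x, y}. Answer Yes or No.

Yes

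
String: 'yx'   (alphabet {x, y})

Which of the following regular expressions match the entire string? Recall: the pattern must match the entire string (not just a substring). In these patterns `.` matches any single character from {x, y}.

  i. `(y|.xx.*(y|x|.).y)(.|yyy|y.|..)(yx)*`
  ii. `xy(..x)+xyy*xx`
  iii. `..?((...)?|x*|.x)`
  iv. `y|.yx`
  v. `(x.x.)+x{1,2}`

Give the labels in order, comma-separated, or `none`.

i → match
ii → no match — must start with 'xy'
iii → match
iv → no match
v → no match — must start with 'x'

i, iii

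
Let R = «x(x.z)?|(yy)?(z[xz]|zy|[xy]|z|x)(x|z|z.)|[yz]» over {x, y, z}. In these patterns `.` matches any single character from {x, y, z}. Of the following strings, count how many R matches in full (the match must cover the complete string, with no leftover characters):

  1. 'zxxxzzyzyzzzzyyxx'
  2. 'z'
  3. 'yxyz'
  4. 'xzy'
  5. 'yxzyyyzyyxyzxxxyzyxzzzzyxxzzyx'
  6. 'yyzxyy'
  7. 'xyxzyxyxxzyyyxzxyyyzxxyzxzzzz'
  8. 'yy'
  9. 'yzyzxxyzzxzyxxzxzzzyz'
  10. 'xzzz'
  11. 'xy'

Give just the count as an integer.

1 → no match
2 → match
3 → no match
4 → match
5 → no match
6 → no match
7 → no match
8 → no match
9 → no match
10 → no match
11 → no match
Total matched: 2

2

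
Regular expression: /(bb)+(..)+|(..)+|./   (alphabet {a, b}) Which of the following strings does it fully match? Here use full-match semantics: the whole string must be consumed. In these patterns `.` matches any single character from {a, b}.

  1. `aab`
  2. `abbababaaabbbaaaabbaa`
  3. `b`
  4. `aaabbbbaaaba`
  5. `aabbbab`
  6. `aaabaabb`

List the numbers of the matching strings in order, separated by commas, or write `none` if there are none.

3, 4, 6

1. `aab` → no match
2 → no match
3. `b` → match
4. `aaabbbbaaaba` → match
5. `aabbbab` → no match
6. `aaabaabb` → match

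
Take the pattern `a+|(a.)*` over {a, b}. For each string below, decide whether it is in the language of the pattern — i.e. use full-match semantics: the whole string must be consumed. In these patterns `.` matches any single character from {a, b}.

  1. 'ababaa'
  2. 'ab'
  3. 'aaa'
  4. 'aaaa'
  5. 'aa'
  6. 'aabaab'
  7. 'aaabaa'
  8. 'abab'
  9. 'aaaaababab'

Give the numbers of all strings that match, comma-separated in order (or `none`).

1, 2, 3, 4, 5, 7, 8, 9

1 → match
2 → match
3 → match
4 → match
5 → match
6 → no match
7 → match
8 → match
9 → match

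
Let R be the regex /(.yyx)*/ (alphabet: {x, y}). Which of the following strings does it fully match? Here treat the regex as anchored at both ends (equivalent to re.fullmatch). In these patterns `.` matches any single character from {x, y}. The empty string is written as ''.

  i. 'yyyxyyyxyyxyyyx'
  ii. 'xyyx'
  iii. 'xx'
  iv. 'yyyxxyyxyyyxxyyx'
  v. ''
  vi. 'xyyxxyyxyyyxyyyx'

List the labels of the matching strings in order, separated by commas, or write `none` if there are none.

ii, iv, v, vi

i → no match
ii → match
iii → no match
iv → match
v → match
vi → match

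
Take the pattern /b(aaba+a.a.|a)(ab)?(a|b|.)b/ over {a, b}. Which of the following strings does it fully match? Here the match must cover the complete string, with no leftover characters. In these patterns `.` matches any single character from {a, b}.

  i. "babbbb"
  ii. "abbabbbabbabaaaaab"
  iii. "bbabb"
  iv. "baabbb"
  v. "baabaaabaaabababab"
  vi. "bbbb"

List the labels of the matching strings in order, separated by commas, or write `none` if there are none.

i → no match
ii → no match — must start with "b"
iii → no match
iv → match
v → no match
vi → no match

iv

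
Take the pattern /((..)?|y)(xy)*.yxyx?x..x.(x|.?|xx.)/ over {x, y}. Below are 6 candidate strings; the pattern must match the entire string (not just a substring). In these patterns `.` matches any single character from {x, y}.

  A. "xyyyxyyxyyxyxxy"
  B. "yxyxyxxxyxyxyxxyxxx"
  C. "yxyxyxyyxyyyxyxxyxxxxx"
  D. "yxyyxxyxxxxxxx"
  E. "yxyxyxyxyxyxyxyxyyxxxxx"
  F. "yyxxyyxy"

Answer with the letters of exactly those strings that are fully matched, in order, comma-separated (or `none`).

E

A → no match
B → no match
C → no match
D → no match
E → match
F → no match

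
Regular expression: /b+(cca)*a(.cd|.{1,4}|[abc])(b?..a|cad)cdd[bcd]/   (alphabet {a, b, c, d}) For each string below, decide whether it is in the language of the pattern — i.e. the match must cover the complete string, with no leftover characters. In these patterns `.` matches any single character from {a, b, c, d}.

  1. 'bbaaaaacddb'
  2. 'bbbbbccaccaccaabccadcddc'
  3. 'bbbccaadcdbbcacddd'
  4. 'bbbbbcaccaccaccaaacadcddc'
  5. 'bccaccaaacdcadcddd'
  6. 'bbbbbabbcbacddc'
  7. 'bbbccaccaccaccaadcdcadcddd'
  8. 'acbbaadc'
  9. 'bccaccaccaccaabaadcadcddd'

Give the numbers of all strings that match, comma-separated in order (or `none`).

1 → match
2 → match
3 → match
4 → no match
5 → match
6 → match
7 → match
8 → no match — must start with 'b'
9 → match

1, 2, 3, 5, 6, 7, 9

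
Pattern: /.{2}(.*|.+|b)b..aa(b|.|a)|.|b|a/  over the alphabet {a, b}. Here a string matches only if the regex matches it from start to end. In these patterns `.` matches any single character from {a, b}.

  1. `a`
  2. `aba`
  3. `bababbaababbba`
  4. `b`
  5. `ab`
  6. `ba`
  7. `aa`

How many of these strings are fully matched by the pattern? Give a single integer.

2

1 → match
2 → no match
3 → no match
4 → match
5 → no match
6 → no match
7 → no match
Total matched: 2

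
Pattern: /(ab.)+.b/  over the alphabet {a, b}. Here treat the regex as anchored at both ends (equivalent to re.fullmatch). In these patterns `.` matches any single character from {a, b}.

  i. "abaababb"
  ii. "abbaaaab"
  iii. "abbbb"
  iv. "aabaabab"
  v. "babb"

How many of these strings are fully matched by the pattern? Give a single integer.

2

i. "abaababb" → match
ii. "abbaaaab" → no match
iii. "abbbb" → match
iv. "aabaabab" → no match — must start with "ab"
v. "babb" → no match — must start with "ab"
Total matched: 2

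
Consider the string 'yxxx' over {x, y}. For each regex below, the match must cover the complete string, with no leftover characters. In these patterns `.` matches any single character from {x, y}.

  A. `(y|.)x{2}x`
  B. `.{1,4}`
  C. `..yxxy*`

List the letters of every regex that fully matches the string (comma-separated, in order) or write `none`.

A, B

A → match
B → match
C → no match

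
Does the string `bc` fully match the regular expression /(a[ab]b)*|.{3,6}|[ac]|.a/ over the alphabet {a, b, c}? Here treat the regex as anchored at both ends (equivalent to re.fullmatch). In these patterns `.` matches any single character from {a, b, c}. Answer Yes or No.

No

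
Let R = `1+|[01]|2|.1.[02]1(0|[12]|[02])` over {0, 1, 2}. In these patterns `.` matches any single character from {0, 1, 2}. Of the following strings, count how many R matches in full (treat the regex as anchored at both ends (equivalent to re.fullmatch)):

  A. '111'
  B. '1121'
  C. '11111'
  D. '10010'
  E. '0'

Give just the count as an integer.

3

A → match
B → no match
C → match
D → no match
E → match
Total matched: 3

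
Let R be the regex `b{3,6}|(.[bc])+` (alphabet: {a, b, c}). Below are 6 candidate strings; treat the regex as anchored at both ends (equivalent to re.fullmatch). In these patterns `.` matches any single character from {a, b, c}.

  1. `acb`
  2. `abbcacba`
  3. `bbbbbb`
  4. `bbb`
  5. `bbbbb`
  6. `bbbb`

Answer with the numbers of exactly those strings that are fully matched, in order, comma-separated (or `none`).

3, 4, 5, 6

1 → no match
2 → no match
3 → match
4 → match
5 → match
6 → match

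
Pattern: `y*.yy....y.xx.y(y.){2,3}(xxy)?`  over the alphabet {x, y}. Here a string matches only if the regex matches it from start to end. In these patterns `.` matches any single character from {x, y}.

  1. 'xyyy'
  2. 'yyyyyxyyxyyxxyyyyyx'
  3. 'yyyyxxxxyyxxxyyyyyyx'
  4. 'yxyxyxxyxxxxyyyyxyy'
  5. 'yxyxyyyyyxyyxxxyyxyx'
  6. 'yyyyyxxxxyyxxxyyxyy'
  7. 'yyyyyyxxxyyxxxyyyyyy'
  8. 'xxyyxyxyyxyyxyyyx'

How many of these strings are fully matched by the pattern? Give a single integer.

1 → no match
2 → match
3 → match
4 → no match
5 → no match
6 → match
7 → match
8 → no match
Total matched: 4

4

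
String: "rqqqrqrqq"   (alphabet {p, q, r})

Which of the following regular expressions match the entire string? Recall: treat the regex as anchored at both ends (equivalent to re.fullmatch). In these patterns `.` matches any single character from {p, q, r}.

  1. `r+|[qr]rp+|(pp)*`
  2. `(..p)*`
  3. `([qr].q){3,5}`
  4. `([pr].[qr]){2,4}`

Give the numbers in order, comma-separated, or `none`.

1 → no match
2 → no match
3 → match
4 → no match

3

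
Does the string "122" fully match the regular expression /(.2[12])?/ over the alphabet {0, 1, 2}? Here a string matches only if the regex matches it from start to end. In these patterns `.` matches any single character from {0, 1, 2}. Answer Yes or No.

Yes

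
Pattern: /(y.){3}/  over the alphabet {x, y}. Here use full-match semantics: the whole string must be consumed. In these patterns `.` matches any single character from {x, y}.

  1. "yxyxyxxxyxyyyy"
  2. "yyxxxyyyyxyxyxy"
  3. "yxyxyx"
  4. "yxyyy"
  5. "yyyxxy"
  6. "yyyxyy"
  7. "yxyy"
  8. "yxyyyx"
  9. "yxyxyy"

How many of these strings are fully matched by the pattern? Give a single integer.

4

1 → no match
2 → no match
3. "yxyxyx" → match
4. "yxyyy" → no match
5. "yyyxxy" → no match
6. "yyyxyy" → match
7. "yxyy" → no match
8. "yxyyyx" → match
9. "yxyxyy" → match
Total matched: 4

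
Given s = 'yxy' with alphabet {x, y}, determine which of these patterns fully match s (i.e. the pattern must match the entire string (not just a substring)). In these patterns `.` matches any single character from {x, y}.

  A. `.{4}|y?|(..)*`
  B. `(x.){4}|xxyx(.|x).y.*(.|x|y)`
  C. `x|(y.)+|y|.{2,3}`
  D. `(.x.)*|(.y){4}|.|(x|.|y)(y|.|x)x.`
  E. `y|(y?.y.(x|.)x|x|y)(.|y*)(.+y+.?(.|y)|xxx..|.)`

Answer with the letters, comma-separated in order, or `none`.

C, D, E

A → no match
B → no match
C → match
D → match
E → match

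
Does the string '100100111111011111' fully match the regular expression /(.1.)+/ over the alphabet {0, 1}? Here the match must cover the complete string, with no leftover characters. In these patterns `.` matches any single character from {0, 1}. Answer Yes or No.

No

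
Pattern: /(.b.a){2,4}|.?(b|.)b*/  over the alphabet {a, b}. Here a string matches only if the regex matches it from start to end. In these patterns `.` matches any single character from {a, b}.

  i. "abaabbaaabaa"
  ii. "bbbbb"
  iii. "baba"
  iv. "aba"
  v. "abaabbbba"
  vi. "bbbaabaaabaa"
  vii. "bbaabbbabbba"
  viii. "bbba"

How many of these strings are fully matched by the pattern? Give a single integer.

4

i → match
ii → match
iii → no match
iv → no match
v → no match
vi → match
vii → match
viii → no match
Total matched: 4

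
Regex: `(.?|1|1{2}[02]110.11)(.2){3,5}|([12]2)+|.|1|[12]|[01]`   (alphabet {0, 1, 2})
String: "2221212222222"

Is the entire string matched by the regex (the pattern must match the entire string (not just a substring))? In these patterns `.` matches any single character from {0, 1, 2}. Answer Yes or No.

No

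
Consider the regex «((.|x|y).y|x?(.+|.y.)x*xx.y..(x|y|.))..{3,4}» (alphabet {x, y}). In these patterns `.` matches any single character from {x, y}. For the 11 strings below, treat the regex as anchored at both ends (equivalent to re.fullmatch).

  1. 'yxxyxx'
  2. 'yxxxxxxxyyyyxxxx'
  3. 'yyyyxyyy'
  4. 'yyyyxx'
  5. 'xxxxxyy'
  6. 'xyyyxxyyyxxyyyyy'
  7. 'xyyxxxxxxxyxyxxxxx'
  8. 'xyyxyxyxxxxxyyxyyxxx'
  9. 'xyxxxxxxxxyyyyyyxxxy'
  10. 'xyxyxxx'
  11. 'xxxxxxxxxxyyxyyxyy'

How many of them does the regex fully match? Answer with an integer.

7

1 → no match
2 → match
3 → match
4 → no match
5 → no match
6 → match
7 → match
8 → match
9 → match
10 → no match
11 → match
Total matched: 7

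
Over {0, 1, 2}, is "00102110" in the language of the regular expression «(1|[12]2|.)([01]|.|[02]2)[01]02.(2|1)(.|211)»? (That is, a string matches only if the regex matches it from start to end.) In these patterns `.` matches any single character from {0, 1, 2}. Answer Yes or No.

Yes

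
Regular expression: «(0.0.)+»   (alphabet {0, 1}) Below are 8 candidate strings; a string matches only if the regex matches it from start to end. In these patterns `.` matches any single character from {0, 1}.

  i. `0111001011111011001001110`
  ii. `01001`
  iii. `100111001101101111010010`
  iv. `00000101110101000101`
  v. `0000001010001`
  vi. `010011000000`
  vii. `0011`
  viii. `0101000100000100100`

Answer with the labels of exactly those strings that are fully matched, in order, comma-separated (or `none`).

none

i → no match
ii → no match
iii → no match — must start with `0`
iv → no match
v → no match
vi → no match
vii → no match
viii → no match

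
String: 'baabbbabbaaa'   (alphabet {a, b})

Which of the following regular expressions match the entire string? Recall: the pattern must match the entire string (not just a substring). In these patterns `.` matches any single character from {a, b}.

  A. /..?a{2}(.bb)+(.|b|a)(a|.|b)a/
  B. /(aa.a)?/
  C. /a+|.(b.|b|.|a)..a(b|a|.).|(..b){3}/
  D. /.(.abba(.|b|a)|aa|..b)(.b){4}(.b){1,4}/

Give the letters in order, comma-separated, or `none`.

A

A → match
B → no match
C → no match
D → no match — must end with 'b'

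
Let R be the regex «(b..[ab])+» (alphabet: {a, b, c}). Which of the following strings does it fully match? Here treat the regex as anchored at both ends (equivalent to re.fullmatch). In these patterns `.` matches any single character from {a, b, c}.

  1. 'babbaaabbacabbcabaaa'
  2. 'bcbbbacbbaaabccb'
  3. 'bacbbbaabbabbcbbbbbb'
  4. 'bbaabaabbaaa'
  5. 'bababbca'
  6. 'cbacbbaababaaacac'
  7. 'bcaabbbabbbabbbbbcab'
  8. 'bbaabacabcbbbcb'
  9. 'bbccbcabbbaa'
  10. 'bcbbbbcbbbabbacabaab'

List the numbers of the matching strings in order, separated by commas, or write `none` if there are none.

1 → no match
2 → match
3 → match
4 → match
5 → match
6 → no match — must start with 'b'
7 → match
8 → no match
9 → no match
10 → match

2, 3, 4, 5, 7, 10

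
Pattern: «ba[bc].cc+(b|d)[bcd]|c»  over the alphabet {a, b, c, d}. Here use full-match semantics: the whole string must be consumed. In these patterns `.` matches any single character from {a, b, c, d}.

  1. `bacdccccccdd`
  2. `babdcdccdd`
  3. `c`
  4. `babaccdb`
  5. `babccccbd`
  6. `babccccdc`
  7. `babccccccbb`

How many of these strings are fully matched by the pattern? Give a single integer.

6

1 → match
2 → no match
3 → match
4 → match
5 → match
6 → match
7 → match
Total matched: 6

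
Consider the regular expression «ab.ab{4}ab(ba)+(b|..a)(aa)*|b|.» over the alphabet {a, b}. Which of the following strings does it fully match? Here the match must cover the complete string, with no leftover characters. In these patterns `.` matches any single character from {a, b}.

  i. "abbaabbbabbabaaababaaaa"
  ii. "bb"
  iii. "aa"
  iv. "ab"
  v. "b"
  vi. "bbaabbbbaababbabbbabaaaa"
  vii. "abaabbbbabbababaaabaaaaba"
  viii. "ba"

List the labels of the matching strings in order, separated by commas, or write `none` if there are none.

i → no match
ii → no match
iii → no match
iv → no match
v → match
vi → no match
vii → no match
viii → no match

v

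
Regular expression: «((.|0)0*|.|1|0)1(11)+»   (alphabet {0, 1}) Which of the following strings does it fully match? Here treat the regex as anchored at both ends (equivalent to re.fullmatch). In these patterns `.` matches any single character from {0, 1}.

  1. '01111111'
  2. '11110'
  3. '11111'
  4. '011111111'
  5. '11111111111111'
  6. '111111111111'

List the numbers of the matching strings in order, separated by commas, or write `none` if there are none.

1, 5, 6

1. '01111111' → match
2. '11110' → no match — must end with '11'
3. '11111' → no match
4. '011111111' → no match
5 → match
6. '111111111111' → match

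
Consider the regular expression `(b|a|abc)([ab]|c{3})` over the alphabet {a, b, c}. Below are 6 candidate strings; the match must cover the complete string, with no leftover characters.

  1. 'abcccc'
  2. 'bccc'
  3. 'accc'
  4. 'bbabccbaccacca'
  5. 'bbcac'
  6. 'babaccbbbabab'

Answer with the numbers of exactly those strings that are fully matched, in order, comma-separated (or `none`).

1, 2, 3

1 → match
2 → match
3 → match
4 → no match
5 → no match
6 → no match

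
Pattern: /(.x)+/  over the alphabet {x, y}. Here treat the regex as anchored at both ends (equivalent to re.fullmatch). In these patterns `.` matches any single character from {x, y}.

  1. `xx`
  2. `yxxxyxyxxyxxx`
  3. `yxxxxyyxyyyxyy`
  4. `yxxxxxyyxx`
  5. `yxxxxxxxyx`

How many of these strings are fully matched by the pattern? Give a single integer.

1 → match
2 → no match
3 → no match — must end with `x`
4 → no match
5 → match
Total matched: 2

2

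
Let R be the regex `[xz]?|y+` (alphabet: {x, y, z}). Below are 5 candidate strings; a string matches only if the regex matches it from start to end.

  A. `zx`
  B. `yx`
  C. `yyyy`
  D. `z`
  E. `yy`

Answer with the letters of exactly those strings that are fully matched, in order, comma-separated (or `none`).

C, D, E

A → no match
B → no match
C → match
D → match
E → match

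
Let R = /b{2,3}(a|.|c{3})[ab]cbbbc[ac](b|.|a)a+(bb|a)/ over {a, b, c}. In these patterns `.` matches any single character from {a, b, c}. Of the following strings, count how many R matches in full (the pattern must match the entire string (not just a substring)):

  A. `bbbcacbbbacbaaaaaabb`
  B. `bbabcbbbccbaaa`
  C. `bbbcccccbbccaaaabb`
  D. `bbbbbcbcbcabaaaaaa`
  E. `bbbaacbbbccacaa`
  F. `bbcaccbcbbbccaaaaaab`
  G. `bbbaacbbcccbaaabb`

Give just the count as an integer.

A → no match
B → match
C → no match
D → no match
E → no match
F → no match
G → no match
Total matched: 1

1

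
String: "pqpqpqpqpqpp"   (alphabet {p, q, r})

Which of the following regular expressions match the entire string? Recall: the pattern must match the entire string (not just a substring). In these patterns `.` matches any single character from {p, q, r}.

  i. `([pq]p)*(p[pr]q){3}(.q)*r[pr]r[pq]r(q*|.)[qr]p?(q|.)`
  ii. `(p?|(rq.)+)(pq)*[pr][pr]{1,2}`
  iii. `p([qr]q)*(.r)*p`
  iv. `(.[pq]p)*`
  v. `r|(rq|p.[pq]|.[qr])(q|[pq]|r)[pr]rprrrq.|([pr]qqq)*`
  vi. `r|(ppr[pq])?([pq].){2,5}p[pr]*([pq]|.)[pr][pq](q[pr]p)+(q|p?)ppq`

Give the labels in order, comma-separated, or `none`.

i → no match
ii → match
iii → no match
iv → no match
v → no match
vi → no match

ii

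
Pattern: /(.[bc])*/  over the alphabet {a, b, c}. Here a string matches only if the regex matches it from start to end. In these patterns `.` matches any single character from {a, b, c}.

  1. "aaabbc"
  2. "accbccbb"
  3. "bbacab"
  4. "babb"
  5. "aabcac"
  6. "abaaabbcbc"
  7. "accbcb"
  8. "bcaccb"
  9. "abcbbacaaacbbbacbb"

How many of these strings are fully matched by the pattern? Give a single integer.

4

1. "aaabbc" → no match
2. "accbccbb" → match
3. "bbacab" → match
4. "babb" → no match
5. "aabcac" → no match
6. "abaaabbcbc" → no match
7. "accbcb" → match
8. "bcaccb" → match
9 → no match
Total matched: 4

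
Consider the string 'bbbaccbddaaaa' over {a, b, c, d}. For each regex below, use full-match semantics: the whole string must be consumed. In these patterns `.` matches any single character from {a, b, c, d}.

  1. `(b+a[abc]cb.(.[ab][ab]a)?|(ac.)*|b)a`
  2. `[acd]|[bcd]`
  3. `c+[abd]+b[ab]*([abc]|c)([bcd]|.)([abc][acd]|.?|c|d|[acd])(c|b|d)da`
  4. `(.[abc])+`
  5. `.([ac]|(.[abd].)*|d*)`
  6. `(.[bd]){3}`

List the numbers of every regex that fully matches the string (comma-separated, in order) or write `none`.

1 → match
2 → no match
3 → no match — must start with 'c'
4 → no match
5 → no match
6 → no match

1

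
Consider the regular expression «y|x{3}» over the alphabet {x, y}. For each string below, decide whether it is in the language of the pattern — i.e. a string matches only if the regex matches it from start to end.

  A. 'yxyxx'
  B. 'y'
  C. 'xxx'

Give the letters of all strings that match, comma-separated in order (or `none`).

B, C

A. 'yxyxx' → no match
B. 'y' → match
C. 'xxx' → match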